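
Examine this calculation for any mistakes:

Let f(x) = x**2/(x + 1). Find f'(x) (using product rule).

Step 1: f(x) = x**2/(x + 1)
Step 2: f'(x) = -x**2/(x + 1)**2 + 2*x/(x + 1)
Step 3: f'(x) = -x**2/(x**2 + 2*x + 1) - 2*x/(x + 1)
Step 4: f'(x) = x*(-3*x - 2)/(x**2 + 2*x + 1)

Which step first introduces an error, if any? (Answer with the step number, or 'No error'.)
Step 3

Step 3 is incorrect due to a sign flip.
The step shows: -x**2/(x**2 + 2*x + 1) - 2*x/(x + 1)
The correct value should be: -x**2/(x**2 + 2*x + 1) + 2*x/(x + 1)

Explanation: The sign of one term was flipped: the term 2*x/(x + 1) was incorrectly written as -2*x/(x + 1)
The later steps are derived from this incorrect expression, so the error originates in Step 3.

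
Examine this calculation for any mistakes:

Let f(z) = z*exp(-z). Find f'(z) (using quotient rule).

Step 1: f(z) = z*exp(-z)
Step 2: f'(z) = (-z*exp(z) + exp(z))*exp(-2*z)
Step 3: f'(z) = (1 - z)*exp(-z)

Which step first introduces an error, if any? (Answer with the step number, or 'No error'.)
No error

All steps in this derivation are correct.
The final answer f'(z) = (1 - z)*exp(-z) is valid.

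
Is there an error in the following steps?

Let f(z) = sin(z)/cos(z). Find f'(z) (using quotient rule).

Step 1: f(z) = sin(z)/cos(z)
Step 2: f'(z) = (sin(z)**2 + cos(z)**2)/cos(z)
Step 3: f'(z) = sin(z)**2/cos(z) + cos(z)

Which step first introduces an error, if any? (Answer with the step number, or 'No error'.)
Step 2

Step 2 is incorrect due to a wrong exponent.
The step shows: (sin(z)**2 + cos(z)**2)/cos(z)
The correct value should be: (sin(z)**2 + cos(z)**2)/cos(z)**2

Explanation: The exponent -2 on cos(z) was incorrectly written as -1: the term (sin(z)**2 + cos(z)**2)/cos(z)**2 was incorrectly written as (sin(z)**2 + cos(z)**2)/cos(z)
The later steps are derived from this incorrect expression, so the error originates in Step 2.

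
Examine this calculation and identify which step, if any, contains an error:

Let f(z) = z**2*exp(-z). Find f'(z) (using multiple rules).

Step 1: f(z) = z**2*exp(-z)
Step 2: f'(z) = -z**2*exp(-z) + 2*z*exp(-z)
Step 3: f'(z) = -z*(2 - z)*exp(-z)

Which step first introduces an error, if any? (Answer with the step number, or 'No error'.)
Step 3

Step 3 is incorrect due to a sign flip.
The step shows: -z*(2 - z)*exp(-z)
The correct value should be: z*(2 - z)*exp(-z)

Explanation: The sign of the whole expression was flipped: the term z*(2 - z)*exp(-z) was incorrectly written as -z*(2 - z)*exp(-z)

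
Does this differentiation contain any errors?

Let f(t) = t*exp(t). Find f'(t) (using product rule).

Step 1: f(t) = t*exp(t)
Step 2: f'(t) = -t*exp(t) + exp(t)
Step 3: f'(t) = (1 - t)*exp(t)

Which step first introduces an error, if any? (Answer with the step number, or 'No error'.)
Step 2

Step 2 is incorrect due to a sign flip.
The step shows: -t*exp(t) + exp(t)
The correct value should be: t*exp(t) + exp(t)

Explanation: The sign of one term was flipped: the term t*exp(t) was incorrectly written as -t*exp(t)
The later steps are derived from this incorrect expression, so the error originates in Step 2.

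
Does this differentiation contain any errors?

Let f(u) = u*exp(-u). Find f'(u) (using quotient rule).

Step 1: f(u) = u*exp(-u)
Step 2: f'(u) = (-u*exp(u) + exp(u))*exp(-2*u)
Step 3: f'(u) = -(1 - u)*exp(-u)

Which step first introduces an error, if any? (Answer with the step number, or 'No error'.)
Step 3

Step 3 is incorrect due to a sign flip.
The step shows: -(1 - u)*exp(-u)
The correct value should be: (1 - u)*exp(-u)

Explanation: The sign of the whole expression was flipped: the term (1 - u)*exp(-u) was incorrectly written as -(1 - u)*exp(-u)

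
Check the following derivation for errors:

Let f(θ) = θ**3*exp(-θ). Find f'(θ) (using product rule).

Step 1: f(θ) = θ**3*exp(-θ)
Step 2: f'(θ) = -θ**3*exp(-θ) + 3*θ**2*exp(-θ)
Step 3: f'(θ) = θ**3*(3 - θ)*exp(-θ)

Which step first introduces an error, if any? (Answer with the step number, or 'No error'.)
Step 3

Step 3 is incorrect due to a wrong exponent.
The step shows: θ**3*(3 - θ)*exp(-θ)
The correct value should be: θ**2*(3 - θ)*exp(-θ)

Explanation: The exponent 2 on θ was incorrectly written as 3: the term θ**2*(3 - θ)*exp(-θ) was incorrectly written as θ**3*(3 - θ)*exp(-θ)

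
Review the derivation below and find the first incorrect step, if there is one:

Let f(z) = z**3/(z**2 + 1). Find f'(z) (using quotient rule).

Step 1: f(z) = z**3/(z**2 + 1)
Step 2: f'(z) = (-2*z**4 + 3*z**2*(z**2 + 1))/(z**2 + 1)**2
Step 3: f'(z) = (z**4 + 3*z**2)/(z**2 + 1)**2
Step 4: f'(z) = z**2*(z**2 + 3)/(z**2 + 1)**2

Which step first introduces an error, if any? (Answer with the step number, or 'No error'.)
No error

All steps in this derivation are correct.
The final answer f'(z) = z**2*(z**2 + 3)/(z**2 + 1)**2 is valid.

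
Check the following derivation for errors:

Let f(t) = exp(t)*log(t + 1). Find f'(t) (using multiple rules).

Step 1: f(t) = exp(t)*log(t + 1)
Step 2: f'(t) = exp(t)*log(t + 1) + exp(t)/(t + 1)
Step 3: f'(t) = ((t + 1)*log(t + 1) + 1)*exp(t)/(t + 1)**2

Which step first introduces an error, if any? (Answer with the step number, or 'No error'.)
Step 3

Step 3 is incorrect due to a wrong exponent.
The step shows: ((t + 1)*log(t + 1) + 1)*exp(t)/(t + 1)**2
The correct value should be: ((t + 1)*log(t + 1) + 1)*exp(t)/(t + 1)

Explanation: The exponent -1 on t + 1 was incorrectly written as -2: the term ((t + 1)*log(t + 1) + 1)*exp(t)/(t + 1) was incorrectly written as ((t + 1)*log(t + 1) + 1)*exp(t)/(t + 1)**2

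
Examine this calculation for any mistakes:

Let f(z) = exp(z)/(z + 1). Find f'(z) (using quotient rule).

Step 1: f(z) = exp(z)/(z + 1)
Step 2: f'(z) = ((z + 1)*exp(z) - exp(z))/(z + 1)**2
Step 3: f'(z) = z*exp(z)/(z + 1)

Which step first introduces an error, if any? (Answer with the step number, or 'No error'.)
Step 3

Step 3 is incorrect due to a wrong exponent.
The step shows: z*exp(z)/(z + 1)
The correct value should be: z*exp(z)/(z + 1)**2

Explanation: The exponent -2 on z + 1 was incorrectly written as -1: the term z*exp(z)/(z + 1)**2 was incorrectly written as z*exp(z)/(z + 1)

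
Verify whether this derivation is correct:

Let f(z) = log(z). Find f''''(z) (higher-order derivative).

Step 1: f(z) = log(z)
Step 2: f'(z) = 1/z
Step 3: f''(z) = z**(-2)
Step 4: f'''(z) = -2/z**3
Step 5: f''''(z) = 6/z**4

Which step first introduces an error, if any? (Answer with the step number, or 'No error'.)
Step 3

Step 3 is incorrect due to a sign flip.
The step shows: z**(-2)
The correct value should be: -1/z**2

Explanation: The sign of the whole expression was flipped: the term -1/z**2 was incorrectly written as z**(-2)
The later steps are derived from this incorrect expression, so the error originates in Step 3.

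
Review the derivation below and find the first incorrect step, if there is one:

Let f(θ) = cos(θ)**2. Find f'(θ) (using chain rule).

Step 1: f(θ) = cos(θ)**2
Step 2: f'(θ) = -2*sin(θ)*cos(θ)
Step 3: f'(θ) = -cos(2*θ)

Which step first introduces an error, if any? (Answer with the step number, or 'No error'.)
Step 3

Step 3 is incorrect due to a wrong trig function.
The step shows: -cos(2*θ)
The correct value should be: -sin(2*θ)

Explanation: sin(2*θ) was incorrectly written as cos(2*θ): the term -sin(2*θ) was incorrectly written as -cos(2*θ)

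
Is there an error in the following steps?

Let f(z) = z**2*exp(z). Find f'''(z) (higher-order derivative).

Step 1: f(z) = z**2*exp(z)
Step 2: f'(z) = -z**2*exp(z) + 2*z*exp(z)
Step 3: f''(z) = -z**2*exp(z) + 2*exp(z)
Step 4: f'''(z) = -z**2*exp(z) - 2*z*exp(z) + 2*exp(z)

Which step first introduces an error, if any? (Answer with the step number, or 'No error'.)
Step 2

Step 2 is incorrect due to a sign flip.
The step shows: -z**2*exp(z) + 2*z*exp(z)
The correct value should be: z**2*exp(z) + 2*z*exp(z)

Explanation: The sign of one term was flipped: the term z**2*exp(z) was incorrectly written as -z**2*exp(z)
The later steps are derived from this incorrect expression, so the error originates in Step 2.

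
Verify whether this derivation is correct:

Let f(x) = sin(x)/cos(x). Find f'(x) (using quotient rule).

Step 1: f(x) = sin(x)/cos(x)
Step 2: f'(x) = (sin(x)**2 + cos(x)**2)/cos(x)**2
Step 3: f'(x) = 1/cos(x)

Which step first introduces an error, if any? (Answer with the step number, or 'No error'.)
Step 3

Step 3 is incorrect due to a wrong exponent.
The step shows: 1/cos(x)
The correct value should be: cos(x)**(-2)

Explanation: The exponent -2 on cos(x) was incorrectly written as -1: the term cos(x)**(-2) was incorrectly written as 1/cos(x)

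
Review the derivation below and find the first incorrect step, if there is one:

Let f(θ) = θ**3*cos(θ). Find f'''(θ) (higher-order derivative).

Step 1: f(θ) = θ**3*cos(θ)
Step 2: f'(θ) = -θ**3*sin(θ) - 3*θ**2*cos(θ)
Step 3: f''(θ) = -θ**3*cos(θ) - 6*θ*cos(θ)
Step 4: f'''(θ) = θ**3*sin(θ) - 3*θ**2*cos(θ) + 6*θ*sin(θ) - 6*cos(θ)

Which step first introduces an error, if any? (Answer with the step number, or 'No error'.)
Step 2

Step 2 is incorrect due to a sign flip.
The step shows: -θ**3*sin(θ) - 3*θ**2*cos(θ)
The correct value should be: -θ**3*sin(θ) + 3*θ**2*cos(θ)

Explanation: The sign of one term was flipped: the term 3*θ**2*cos(θ) was incorrectly written as -3*θ**2*cos(θ)
The later steps are derived from this incorrect expression, so the error originates in Step 2.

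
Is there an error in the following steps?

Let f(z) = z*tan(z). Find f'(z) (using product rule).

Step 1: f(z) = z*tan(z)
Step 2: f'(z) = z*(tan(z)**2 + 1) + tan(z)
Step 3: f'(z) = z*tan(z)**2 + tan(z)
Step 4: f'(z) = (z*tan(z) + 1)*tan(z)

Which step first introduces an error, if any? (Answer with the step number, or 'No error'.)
Step 3

Step 3 is incorrect due to a dropped term.
The step shows: z*tan(z)**2 + tan(z)
The correct value should be: z*tan(z)**2 + z + tan(z)

Explanation: A term was dropped: the term z was incorrectly omitted
The later steps are derived from this incorrect expression, so the error originates in Step 3.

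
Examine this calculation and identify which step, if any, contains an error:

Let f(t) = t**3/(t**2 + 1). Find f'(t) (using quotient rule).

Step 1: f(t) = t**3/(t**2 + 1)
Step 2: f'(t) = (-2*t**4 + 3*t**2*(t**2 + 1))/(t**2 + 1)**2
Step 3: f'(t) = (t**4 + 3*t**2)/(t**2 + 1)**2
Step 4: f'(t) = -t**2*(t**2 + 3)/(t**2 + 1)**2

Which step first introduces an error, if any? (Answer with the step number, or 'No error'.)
Step 4

Step 4 is incorrect due to a sign flip.
The step shows: -t**2*(t**2 + 3)/(t**2 + 1)**2
The correct value should be: t**2*(t**2 + 3)/(t**2 + 1)**2

Explanation: The sign of the whole expression was flipped: the term t**2*(t**2 + 3)/(t**2 + 1)**2 was incorrectly written as -t**2*(t**2 + 3)/(t**2 + 1)**2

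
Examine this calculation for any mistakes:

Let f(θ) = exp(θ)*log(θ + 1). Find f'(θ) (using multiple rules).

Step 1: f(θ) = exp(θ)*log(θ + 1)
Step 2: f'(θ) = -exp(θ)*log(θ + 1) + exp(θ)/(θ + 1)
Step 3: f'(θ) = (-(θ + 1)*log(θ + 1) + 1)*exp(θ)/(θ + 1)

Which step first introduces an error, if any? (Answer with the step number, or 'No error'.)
Step 2

Step 2 is incorrect due to a sign flip.
The step shows: -exp(θ)*log(θ + 1) + exp(θ)/(θ + 1)
The correct value should be: exp(θ)*log(θ + 1) + exp(θ)/(θ + 1)

Explanation: The sign of one term was flipped: the term exp(θ)*log(θ + 1) was incorrectly written as -exp(θ)*log(θ + 1)
The later steps are derived from this incorrect expression, so the error originates in Step 2.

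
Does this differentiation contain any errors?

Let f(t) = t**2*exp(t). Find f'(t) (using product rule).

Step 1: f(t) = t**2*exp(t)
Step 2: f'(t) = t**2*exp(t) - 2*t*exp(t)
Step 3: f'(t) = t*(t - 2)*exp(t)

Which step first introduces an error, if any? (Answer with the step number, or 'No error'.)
Step 2

Step 2 is incorrect due to a sign flip.
The step shows: t**2*exp(t) - 2*t*exp(t)
The correct value should be: t**2*exp(t) + 2*t*exp(t)

Explanation: The sign of one term was flipped: the term 2*t*exp(t) was incorrectly written as -2*t*exp(t)
The later steps are derived from this incorrect expression, so the error originates in Step 2.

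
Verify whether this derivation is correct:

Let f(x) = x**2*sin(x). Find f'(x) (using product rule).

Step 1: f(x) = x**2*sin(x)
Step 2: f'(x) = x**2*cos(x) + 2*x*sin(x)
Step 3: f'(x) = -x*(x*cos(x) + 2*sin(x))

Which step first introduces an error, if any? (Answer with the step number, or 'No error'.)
Step 3

Step 3 is incorrect due to a sign flip.
The step shows: -x*(x*cos(x) + 2*sin(x))
The correct value should be: x*(x*cos(x) + 2*sin(x))

Explanation: The sign of the whole expression was flipped: the term x*(x*cos(x) + 2*sin(x)) was incorrectly written as -x*(x*cos(x) + 2*sin(x))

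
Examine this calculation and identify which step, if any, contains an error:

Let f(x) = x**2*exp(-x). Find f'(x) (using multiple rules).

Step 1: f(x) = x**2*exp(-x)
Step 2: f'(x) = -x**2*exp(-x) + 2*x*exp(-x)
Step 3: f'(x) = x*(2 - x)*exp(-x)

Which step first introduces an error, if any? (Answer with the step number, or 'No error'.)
No error

All steps in this derivation are correct.
The final answer f'(x) = x*(2 - x)*exp(-x) is valid.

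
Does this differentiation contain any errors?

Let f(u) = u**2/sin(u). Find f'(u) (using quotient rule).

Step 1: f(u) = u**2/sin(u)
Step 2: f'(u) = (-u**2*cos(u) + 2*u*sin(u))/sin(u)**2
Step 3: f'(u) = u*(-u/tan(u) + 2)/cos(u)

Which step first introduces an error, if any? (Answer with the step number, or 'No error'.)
Step 3

Step 3 is incorrect due to a wrong trig function.
The step shows: u*(-u/tan(u) + 2)/cos(u)
The correct value should be: u*(-u/tan(u) + 2)/sin(u)

Explanation: sin(u) was incorrectly written as cos(u): the term u*(-u/tan(u) + 2)/sin(u) was incorrectly written as u*(-u/tan(u) + 2)/cos(u)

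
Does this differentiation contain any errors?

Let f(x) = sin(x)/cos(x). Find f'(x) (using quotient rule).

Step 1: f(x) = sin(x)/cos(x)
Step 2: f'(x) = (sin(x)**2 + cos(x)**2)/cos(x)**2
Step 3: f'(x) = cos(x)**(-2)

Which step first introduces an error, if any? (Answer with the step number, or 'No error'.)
No error

All steps in this derivation are correct.
The final answer f'(x) = cos(x)**(-2) is valid.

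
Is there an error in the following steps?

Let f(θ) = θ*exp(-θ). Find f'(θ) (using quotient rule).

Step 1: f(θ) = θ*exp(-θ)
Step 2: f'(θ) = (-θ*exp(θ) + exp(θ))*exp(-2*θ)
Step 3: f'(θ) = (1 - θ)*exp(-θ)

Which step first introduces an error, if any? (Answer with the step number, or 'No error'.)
No error

All steps in this derivation are correct.
The final answer f'(θ) = (1 - θ)*exp(-θ) is valid.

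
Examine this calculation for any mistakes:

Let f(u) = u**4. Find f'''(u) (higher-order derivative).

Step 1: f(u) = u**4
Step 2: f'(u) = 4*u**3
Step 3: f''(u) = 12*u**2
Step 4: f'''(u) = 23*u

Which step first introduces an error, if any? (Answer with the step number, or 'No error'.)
Step 4

Step 4 is incorrect due to a wrong coefficient.
The step shows: 23*u
The correct value should be: 24*u

Explanation: The coefficient 24 was incorrectly written as 23: the term 24*u was incorrectly written as 23*u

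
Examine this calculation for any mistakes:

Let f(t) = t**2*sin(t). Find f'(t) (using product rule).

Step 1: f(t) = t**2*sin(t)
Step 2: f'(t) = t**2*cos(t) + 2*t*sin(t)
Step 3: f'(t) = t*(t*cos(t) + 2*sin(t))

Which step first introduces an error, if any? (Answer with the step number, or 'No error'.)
No error

All steps in this derivation are correct.
The final answer f'(t) = t*(t*cos(t) + 2*sin(t)) is valid.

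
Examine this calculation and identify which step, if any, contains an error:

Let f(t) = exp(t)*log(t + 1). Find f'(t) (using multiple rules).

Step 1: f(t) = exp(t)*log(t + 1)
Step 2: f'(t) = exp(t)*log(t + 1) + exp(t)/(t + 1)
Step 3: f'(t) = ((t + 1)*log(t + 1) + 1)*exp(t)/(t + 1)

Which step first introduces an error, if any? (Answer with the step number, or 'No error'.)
No error

All steps in this derivation are correct.
The final answer f'(t) = ((t + 1)*log(t + 1) + 1)*exp(t)/(t + 1) is valid.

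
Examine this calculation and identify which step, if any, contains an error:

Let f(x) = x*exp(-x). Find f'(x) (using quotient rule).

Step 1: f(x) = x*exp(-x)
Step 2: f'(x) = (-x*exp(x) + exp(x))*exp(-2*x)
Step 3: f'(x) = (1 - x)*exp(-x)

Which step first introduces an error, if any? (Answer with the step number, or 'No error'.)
No error

All steps in this derivation are correct.
The final answer f'(x) = (1 - x)*exp(-x) is valid.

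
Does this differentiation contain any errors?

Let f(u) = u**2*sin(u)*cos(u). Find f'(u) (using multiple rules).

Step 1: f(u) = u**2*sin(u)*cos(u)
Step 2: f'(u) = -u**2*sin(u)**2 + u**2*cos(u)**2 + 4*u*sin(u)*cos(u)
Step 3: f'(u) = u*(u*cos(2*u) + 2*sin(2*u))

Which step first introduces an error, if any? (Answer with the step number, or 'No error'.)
Step 2

Step 2 is incorrect due to a wrong coefficient.
The step shows: -u**2*sin(u)**2 + u**2*cos(u)**2 + 4*u*sin(u)*cos(u)
The correct value should be: -u**2*sin(u)**2 + u**2*cos(u)**2 + 2*u*sin(u)*cos(u)

Explanation: The coefficient 2 was incorrectly written as 4: the term 2*u*sin(u)*cos(u) was incorrectly written as 4*u*sin(u)*cos(u)
The later steps are derived from this incorrect expression, so the error originates in Step 2.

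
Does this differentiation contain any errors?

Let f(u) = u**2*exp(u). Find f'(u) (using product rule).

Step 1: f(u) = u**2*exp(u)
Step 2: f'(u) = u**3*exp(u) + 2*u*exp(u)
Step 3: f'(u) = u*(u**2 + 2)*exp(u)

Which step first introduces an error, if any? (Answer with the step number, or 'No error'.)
Step 2

Step 2 is incorrect due to a wrong exponent.
The step shows: u**3*exp(u) + 2*u*exp(u)
The correct value should be: u**2*exp(u) + 2*u*exp(u)

Explanation: The exponent 2 on u was incorrectly written as 3: the term u**2*exp(u) was incorrectly written as u**3*exp(u)
The later steps are derived from this incorrect expression, so the error originates in Step 2.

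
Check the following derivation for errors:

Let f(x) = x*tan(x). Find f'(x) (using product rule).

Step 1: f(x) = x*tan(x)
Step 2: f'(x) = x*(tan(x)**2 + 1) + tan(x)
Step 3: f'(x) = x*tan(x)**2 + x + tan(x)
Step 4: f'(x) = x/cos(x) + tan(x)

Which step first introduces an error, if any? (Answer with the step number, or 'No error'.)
Step 4

Step 4 is incorrect due to a wrong exponent.
The step shows: x/cos(x) + tan(x)
The correct value should be: x/cos(x)**2 + tan(x)

Explanation: The exponent -2 on cos(x) was incorrectly written as -1: the term x/cos(x)**2 was incorrectly written as x/cos(x)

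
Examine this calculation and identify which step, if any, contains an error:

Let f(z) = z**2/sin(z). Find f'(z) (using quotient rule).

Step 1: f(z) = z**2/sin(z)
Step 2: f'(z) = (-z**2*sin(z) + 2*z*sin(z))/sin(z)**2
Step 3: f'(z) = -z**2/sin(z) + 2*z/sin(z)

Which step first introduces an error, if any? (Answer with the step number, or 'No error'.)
Step 2

Step 2 is incorrect due to a wrong trig function.
The step shows: (-z**2*sin(z) + 2*z*sin(z))/sin(z)**2
The correct value should be: (-z**2*cos(z) + 2*z*sin(z))/sin(z)**2

Explanation: cos(z) was incorrectly written as sin(z): the term (-z**2*cos(z) + 2*z*sin(z))/sin(z)**2 was incorrectly written as (-z**2*sin(z) + 2*z*sin(z))/sin(z)**2
The later steps are derived from this incorrect expression, so the error originates in Step 2.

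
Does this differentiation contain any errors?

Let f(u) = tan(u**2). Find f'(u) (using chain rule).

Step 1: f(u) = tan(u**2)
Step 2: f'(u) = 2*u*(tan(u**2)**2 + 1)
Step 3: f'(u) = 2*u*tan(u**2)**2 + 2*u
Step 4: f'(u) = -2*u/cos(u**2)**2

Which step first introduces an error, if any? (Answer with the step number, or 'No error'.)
Step 4

Step 4 is incorrect due to a sign flip.
The step shows: -2*u/cos(u**2)**2
The correct value should be: 2*u/cos(u**2)**2

Explanation: The sign of the whole expression was flipped: the term 2*u/cos(u**2)**2 was incorrectly written as -2*u/cos(u**2)**2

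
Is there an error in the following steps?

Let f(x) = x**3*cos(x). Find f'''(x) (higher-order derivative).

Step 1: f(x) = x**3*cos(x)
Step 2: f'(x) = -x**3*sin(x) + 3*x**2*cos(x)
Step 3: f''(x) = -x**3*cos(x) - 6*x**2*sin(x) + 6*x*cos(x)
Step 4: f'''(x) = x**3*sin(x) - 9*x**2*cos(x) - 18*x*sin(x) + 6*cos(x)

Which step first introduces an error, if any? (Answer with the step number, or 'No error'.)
No error

All steps in this derivation are correct.
The final answer f'''(x) = x**3*sin(x) - 9*x**2*cos(x) - 18*x*sin(x) + 6*cos(x) is valid.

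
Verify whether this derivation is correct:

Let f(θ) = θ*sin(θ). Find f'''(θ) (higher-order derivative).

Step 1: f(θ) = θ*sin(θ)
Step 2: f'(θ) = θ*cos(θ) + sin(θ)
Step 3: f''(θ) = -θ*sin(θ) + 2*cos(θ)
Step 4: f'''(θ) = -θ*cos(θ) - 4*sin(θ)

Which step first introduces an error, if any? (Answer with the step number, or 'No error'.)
Step 4

Step 4 is incorrect due to a wrong coefficient.
The step shows: -θ*cos(θ) - 4*sin(θ)
The correct value should be: -θ*cos(θ) - 3*sin(θ)

Explanation: The coefficient -3 was incorrectly written as -4: the term -3*sin(θ) was incorrectly written as -4*sin(θ)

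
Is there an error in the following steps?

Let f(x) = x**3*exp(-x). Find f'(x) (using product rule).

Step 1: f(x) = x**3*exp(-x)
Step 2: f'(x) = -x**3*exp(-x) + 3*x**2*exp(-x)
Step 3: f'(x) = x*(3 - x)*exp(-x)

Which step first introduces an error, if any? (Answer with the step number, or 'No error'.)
Step 3

Step 3 is incorrect due to a wrong exponent.
The step shows: x*(3 - x)*exp(-x)
The correct value should be: x**2*(3 - x)*exp(-x)

Explanation: The exponent 2 on x was incorrectly written as 1: the term x**2*(3 - x)*exp(-x) was incorrectly written as x*(3 - x)*exp(-x)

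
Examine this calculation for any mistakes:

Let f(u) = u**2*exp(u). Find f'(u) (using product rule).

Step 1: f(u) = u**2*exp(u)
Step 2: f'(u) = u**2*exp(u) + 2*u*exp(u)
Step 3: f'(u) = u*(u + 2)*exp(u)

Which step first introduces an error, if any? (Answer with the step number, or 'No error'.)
No error

All steps in this derivation are correct.
The final answer f'(u) = u*(u + 2)*exp(u) is valid.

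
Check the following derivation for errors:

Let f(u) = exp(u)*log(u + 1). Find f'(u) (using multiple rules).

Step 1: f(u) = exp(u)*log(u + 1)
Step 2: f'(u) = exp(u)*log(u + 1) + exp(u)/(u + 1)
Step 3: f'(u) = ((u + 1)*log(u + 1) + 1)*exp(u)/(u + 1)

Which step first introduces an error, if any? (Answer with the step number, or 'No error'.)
No error

All steps in this derivation are correct.
The final answer f'(u) = ((u + 1)*log(u + 1) + 1)*exp(u)/(u + 1) is valid.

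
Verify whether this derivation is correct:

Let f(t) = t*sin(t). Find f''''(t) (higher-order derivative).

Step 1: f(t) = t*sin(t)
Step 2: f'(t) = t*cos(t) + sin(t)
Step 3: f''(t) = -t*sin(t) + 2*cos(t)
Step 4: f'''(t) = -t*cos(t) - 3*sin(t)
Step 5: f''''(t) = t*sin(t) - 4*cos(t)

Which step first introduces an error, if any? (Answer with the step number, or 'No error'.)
No error

All steps in this derivation are correct.
The final answer f''''(t) = t*sin(t) - 4*cos(t) is valid.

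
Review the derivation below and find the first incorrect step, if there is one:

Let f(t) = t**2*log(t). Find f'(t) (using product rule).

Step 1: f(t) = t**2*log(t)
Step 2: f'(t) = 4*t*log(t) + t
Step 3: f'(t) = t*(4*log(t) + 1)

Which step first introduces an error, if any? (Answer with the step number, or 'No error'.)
Step 2

Step 2 is incorrect due to a wrong coefficient.
The step shows: 4*t*log(t) + t
The correct value should be: 2*t*log(t) + t

Explanation: The coefficient 2 was incorrectly written as 4: the term 2*t*log(t) was incorrectly written as 4*t*log(t)
The later steps are derived from this incorrect expression, so the error originates in Step 2.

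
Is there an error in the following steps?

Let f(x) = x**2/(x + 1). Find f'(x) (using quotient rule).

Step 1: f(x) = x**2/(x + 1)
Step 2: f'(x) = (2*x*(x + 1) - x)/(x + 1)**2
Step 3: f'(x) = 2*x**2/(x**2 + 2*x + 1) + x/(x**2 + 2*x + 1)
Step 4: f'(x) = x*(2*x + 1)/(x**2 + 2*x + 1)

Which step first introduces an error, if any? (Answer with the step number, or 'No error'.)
Step 2

Step 2 is incorrect due to a wrong exponent.
The step shows: (2*x*(x + 1) - x)/(x + 1)**2
The correct value should be: (-x**2 + 2*x*(x + 1))/(x + 1)**2

Explanation: The exponent 2 on x was incorrectly written as 1: the term (-x**2 + 2*x*(x + 1))/(x + 1)**2 was incorrectly written as (2*x*(x + 1) - x)/(x + 1)**2
The later steps are derived from this incorrect expression, so the error originates in Step 2.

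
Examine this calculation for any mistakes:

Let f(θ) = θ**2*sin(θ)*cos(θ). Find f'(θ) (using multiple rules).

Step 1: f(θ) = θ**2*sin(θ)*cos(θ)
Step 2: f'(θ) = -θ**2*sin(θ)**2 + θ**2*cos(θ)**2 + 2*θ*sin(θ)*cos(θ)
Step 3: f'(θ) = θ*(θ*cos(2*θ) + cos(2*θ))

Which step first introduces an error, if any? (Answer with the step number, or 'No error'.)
Step 3

Step 3 is incorrect due to a wrong trig function.
The step shows: θ*(θ*cos(2*θ) + cos(2*θ))
The correct value should be: θ*(θ*cos(2*θ) + sin(2*θ))

Explanation: sin(2*θ) was incorrectly written as cos(2*θ): the term θ*(θ*cos(2*θ) + sin(2*θ)) was incorrectly written as θ*(θ*cos(2*θ) + cos(2*θ))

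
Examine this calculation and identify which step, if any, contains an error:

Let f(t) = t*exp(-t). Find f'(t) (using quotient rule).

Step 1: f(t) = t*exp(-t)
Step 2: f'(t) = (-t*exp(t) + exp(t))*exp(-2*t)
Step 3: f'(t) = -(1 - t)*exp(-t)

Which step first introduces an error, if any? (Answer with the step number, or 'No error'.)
Step 3

Step 3 is incorrect due to a sign flip.
The step shows: -(1 - t)*exp(-t)
The correct value should be: (1 - t)*exp(-t)

Explanation: The sign of the whole expression was flipped: the term (1 - t)*exp(-t) was incorrectly written as -(1 - t)*exp(-t)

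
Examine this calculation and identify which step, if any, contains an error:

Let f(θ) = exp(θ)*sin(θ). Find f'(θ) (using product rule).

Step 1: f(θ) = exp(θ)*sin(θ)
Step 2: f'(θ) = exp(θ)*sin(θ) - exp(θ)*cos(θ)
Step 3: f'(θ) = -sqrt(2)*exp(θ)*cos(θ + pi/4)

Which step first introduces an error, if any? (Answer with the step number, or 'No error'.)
Step 2

Step 2 is incorrect due to a sign flip.
The step shows: exp(θ)*sin(θ) - exp(θ)*cos(θ)
The correct value should be: exp(θ)*sin(θ) + exp(θ)*cos(θ)

Explanation: The sign of one term was flipped: the term exp(θ)*cos(θ) was incorrectly written as -exp(θ)*cos(θ)
The later steps are derived from this incorrect expression, so the error originates in Step 2.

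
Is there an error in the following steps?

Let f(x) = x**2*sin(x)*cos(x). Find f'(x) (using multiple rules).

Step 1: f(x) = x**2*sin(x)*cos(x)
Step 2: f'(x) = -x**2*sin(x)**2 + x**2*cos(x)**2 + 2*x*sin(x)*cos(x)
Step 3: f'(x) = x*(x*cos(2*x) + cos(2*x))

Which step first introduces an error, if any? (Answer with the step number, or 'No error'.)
Step 3

Step 3 is incorrect due to a wrong trig function.
The step shows: x*(x*cos(2*x) + cos(2*x))
The correct value should be: x*(x*cos(2*x) + sin(2*x))

Explanation: sin(2*x) was incorrectly written as cos(2*x): the term x*(x*cos(2*x) + sin(2*x)) was incorrectly written as x*(x*cos(2*x) + cos(2*x))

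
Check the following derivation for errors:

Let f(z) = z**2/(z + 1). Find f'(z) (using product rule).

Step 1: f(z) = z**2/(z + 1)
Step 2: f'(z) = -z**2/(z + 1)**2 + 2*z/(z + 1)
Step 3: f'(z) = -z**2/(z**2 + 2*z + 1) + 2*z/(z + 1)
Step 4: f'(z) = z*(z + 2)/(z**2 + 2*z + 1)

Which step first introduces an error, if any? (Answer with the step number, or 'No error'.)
No error

All steps in this derivation are correct.
The final answer f'(z) = z*(z + 2)/(z**2 + 2*z + 1) is valid.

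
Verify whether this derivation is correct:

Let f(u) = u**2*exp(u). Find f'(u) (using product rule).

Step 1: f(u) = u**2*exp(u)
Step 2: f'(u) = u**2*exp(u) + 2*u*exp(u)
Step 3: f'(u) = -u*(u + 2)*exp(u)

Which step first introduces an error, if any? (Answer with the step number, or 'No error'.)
Step 3

Step 3 is incorrect due to a sign flip.
The step shows: -u*(u + 2)*exp(u)
The correct value should be: u*(u + 2)*exp(u)

Explanation: The sign of the whole expression was flipped: the term u*(u + 2)*exp(u) was incorrectly written as -u*(u + 2)*exp(u)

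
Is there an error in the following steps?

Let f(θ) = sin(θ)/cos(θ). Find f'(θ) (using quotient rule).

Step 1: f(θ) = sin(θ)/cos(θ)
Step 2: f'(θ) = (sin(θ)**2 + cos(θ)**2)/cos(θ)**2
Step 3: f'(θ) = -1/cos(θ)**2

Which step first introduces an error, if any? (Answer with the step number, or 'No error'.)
Step 3

Step 3 is incorrect due to a sign flip.
The step shows: -1/cos(θ)**2
The correct value should be: cos(θ)**(-2)

Explanation: The sign of the whole expression was flipped: the term cos(θ)**(-2) was incorrectly written as -1/cos(θ)**2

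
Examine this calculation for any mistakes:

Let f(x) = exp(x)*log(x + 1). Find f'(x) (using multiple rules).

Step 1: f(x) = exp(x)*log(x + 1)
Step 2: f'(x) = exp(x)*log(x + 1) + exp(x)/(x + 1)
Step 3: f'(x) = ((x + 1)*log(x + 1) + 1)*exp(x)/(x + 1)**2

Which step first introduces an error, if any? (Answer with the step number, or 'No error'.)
Step 3

Step 3 is incorrect due to a wrong exponent.
The step shows: ((x + 1)*log(x + 1) + 1)*exp(x)/(x + 1)**2
The correct value should be: ((x + 1)*log(x + 1) + 1)*exp(x)/(x + 1)

Explanation: The exponent -1 on x + 1 was incorrectly written as -2: the term ((x + 1)*log(x + 1) + 1)*exp(x)/(x + 1) was incorrectly written as ((x + 1)*log(x + 1) + 1)*exp(x)/(x + 1)**2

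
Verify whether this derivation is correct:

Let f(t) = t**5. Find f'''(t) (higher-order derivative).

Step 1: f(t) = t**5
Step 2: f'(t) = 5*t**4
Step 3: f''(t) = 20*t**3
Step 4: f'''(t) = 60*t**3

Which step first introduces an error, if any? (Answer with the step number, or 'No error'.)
Step 4

Step 4 is incorrect due to a wrong exponent.
The step shows: 60*t**3
The correct value should be: 60*t**2

Explanation: The exponent 2 on t was incorrectly written as 3: the term 60*t**2 was incorrectly written as 60*t**3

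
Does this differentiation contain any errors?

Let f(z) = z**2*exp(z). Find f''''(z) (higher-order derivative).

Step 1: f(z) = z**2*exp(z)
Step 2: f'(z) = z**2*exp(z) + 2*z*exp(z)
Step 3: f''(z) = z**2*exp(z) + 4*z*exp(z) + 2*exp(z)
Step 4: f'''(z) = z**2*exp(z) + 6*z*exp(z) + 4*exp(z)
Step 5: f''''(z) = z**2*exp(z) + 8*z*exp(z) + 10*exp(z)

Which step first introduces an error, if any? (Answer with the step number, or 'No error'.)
Step 4

Step 4 is incorrect due to a wrong coefficient.
The step shows: z**2*exp(z) + 6*z*exp(z) + 4*exp(z)
The correct value should be: z**2*exp(z) + 6*z*exp(z) + 6*exp(z)

Explanation: The coefficient 6 was incorrectly written as 4: the term 6*exp(z) was incorrectly written as 4*exp(z)
The later steps are derived from this incorrect expression, so the error originates in Step 4.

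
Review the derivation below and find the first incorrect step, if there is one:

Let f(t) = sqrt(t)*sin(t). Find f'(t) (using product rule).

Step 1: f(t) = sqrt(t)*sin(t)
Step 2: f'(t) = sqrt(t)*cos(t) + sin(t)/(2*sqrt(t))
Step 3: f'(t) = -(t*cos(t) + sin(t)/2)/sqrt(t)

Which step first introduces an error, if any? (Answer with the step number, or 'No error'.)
Step 3

Step 3 is incorrect due to a sign flip.
The step shows: -(t*cos(t) + sin(t)/2)/sqrt(t)
The correct value should be: (t*cos(t) + sin(t)/2)/sqrt(t)

Explanation: The sign of the whole expression was flipped: the term (t*cos(t) + sin(t)/2)/sqrt(t) was incorrectly written as -(t*cos(t) + sin(t)/2)/sqrt(t)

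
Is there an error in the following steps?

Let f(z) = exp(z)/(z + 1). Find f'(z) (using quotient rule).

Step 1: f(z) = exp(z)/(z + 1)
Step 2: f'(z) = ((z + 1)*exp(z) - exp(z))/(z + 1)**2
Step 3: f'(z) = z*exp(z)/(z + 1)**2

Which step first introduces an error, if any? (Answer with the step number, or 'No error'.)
No error

All steps in this derivation are correct.
The final answer f'(z) = z*exp(z)/(z + 1)**2 is valid.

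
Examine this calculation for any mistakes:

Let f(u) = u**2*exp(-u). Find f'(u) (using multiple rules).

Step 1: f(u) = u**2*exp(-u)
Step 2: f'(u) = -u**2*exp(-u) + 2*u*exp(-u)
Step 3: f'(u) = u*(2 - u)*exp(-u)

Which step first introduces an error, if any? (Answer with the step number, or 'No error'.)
No error

All steps in this derivation are correct.
The final answer f'(u) = u*(2 - u)*exp(-u) is valid.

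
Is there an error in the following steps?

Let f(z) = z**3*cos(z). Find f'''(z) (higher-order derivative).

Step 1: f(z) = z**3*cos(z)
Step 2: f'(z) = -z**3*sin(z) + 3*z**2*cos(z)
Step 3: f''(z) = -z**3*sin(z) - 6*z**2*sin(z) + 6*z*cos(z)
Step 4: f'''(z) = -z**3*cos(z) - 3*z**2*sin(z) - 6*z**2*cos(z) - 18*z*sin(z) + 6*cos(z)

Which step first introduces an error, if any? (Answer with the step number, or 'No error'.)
Step 3

Step 3 is incorrect due to a wrong trig function.
The step shows: -z**3*sin(z) - 6*z**2*sin(z) + 6*z*cos(z)
The correct value should be: -z**3*cos(z) - 6*z**2*sin(z) + 6*z*cos(z)

Explanation: cos(z) was incorrectly written as sin(z): the term -z**3*cos(z) was incorrectly written as -z**3*sin(z)
The later steps are derived from this incorrect expression, so the error originates in Step 3.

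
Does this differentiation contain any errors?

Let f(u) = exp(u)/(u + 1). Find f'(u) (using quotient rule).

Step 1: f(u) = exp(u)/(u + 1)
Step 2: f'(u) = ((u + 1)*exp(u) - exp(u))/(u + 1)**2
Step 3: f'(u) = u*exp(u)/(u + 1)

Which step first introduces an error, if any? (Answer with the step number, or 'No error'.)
Step 3

Step 3 is incorrect due to a wrong exponent.
The step shows: u*exp(u)/(u + 1)
The correct value should be: u*exp(u)/(u + 1)**2

Explanation: The exponent -2 on u + 1 was incorrectly written as -1: the term u*exp(u)/(u + 1)**2 was incorrectly written as u*exp(u)/(u + 1)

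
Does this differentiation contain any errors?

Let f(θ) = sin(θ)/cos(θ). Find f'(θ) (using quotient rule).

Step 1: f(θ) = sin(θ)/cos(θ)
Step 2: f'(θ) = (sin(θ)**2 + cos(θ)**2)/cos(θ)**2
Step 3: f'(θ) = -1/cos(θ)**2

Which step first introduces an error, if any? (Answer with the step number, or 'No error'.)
Step 3

Step 3 is incorrect due to a sign flip.
The step shows: -1/cos(θ)**2
The correct value should be: cos(θ)**(-2)

Explanation: The sign of the whole expression was flipped: the term cos(θ)**(-2) was incorrectly written as -1/cos(θ)**2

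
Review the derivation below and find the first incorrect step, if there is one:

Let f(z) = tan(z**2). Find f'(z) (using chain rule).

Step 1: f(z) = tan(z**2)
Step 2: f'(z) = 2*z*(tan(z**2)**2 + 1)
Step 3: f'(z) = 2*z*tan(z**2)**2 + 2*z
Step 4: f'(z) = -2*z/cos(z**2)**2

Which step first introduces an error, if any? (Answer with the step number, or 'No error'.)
Step 4

Step 4 is incorrect due to a sign flip.
The step shows: -2*z/cos(z**2)**2
The correct value should be: 2*z/cos(z**2)**2

Explanation: The sign of the whole expression was flipped: the term 2*z/cos(z**2)**2 was incorrectly written as -2*z/cos(z**2)**2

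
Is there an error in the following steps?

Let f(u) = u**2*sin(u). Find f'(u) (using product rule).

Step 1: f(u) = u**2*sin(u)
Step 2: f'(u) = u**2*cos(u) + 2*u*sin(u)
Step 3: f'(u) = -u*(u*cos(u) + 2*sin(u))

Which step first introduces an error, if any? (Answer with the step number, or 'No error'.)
Step 3

Step 3 is incorrect due to a sign flip.
The step shows: -u*(u*cos(u) + 2*sin(u))
The correct value should be: u*(u*cos(u) + 2*sin(u))

Explanation: The sign of the whole expression was flipped: the term u*(u*cos(u) + 2*sin(u)) was incorrectly written as -u*(u*cos(u) + 2*sin(u))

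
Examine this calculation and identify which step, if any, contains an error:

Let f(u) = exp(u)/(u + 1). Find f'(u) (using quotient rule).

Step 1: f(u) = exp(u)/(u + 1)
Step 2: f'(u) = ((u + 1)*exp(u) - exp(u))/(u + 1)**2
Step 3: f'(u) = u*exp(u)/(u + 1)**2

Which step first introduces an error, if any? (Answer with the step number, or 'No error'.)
No error

All steps in this derivation are correct.
The final answer f'(u) = u*exp(u)/(u + 1)**2 is valid.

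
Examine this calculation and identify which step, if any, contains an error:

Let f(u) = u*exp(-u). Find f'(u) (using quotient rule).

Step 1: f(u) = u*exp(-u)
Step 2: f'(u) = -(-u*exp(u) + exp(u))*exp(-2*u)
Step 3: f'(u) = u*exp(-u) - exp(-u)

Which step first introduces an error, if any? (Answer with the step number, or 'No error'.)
Step 2

Step 2 is incorrect due to a sign flip.
The step shows: -(-u*exp(u) + exp(u))*exp(-2*u)
The correct value should be: (-u*exp(u) + exp(u))*exp(-2*u)

Explanation: The sign of the whole expression was flipped: the term (-u*exp(u) + exp(u))*exp(-2*u) was incorrectly written as -(-u*exp(u) + exp(u))*exp(-2*u)
The later steps are derived from this incorrect expression, so the error originates in Step 2.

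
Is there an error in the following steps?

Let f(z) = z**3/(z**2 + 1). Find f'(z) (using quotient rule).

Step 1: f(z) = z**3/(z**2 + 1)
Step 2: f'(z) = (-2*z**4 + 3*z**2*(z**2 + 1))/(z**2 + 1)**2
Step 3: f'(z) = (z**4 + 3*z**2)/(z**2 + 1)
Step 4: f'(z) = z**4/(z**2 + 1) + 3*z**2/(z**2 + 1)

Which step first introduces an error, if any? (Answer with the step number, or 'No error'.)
Step 3

Step 3 is incorrect due to a wrong exponent.
The step shows: (z**4 + 3*z**2)/(z**2 + 1)
The correct value should be: (z**4 + 3*z**2)/(z**2 + 1)**2

Explanation: The exponent -2 on z**2 + 1 was incorrectly written as -1: the term (z**4 + 3*z**2)/(z**2 + 1)**2 was incorrectly written as (z**4 + 3*z**2)/(z**2 + 1)
The later steps are derived from this incorrect expression, so the error originates in Step 3.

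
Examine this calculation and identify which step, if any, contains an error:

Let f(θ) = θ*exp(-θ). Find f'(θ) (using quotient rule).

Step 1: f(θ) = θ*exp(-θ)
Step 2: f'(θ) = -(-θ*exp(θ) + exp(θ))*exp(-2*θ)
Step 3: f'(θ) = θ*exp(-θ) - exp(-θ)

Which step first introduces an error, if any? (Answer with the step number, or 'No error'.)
Step 2

Step 2 is incorrect due to a sign flip.
The step shows: -(-θ*exp(θ) + exp(θ))*exp(-2*θ)
The correct value should be: (-θ*exp(θ) + exp(θ))*exp(-2*θ)

Explanation: The sign of the whole expression was flipped: the term (-θ*exp(θ) + exp(θ))*exp(-2*θ) was incorrectly written as -(-θ*exp(θ) + exp(θ))*exp(-2*θ)
The later steps are derived from this incorrect expression, so the error originates in Step 2.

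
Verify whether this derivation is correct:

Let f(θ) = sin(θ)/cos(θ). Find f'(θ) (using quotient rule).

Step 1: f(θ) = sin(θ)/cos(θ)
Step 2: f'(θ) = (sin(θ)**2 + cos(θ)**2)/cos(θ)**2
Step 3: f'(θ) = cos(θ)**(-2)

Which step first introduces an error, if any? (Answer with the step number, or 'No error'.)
No error

All steps in this derivation are correct.
The final answer f'(θ) = cos(θ)**(-2) is valid.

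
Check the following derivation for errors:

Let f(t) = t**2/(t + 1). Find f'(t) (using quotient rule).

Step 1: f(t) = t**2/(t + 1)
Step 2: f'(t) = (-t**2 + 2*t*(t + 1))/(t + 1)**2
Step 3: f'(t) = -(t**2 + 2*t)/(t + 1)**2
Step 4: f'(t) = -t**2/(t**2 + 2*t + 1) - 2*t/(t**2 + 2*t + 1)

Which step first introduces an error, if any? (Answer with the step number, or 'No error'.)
Step 3

Step 3 is incorrect due to a sign flip.
The step shows: -(t**2 + 2*t)/(t + 1)**2
The correct value should be: (t**2 + 2*t)/(t + 1)**2

Explanation: The sign of the whole expression was flipped: the term (t**2 + 2*t)/(t + 1)**2 was incorrectly written as -(t**2 + 2*t)/(t + 1)**2
The later steps are derived from this incorrect expression, so the error originates in Step 3.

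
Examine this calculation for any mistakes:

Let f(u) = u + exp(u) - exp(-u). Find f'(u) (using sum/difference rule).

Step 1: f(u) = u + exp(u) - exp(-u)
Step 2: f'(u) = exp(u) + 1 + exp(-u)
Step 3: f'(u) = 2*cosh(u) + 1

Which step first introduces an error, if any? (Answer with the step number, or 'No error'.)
No error

All steps in this derivation are correct.
The final answer f'(u) = 2*cosh(u) + 1 is valid.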